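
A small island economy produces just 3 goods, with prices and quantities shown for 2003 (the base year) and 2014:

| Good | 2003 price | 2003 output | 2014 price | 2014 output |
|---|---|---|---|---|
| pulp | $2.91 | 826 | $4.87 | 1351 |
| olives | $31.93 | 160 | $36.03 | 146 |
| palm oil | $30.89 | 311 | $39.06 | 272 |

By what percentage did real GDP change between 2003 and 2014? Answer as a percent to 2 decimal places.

-0.72%

Real GDP 2003 = Nominal GDP 2003 = 2.91·826 + 31.93·160 + 30.89·311 = 17119.25.
Real GDP 2014 (at 2003 prices) = 2.91·1351 + 31.93·146 + 30.89·272 = 16995.27.
Real growth = 16995.27/17119.25 − 1 = -0.0072.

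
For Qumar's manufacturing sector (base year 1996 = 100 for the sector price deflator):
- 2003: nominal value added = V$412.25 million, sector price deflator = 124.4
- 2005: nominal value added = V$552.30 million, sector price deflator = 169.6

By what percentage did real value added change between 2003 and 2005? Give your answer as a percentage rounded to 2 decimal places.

Deflate each year: 2003 → 412.25/1.244 = 331.39; 2005 → 552.30/1.696 = 325.65.
So real value added changed by 325.65/331.39 − 1 = -0.0173, i.e. -1.73%.

-1.73%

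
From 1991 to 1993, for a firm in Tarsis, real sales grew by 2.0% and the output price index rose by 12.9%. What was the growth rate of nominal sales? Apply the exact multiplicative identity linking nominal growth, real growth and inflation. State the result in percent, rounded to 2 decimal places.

15.16%

(1 + g_nom) = (1 + g_real)(1 + π) = 1.0200 × 1.1290 = 1.15158.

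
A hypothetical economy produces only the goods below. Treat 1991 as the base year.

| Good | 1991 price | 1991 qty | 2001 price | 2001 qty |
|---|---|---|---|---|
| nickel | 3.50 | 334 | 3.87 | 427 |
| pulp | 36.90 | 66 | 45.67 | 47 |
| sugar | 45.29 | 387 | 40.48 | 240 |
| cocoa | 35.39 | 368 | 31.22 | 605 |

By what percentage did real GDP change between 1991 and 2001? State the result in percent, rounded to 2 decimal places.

Real GDP 1991 = Nominal GDP 1991 = 3.50·334 + 36.90·66 + 45.29·387 + 35.39·368 = 34155.15.
Real GDP 2001 (at 1991 prices) = 3.50·427 + 36.90·47 + 45.29·240 + 35.39·605 = 35509.35.
Real growth = 35509.35/34155.15 − 1 = 0.0396.

3.96%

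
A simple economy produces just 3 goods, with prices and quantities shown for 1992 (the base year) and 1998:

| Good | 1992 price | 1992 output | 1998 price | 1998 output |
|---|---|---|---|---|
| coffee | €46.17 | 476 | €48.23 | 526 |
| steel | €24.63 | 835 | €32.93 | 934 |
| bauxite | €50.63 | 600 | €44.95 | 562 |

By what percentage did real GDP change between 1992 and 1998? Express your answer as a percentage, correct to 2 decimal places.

3.87%

Real GDP 1992 = Nominal GDP 1992 = 46.17·476 + 24.63·835 + 50.63·600 = 72920.97.
Real GDP 1998 (at 1992 prices) = 46.17·526 + 24.63·934 + 50.63·562 = 75743.90.
Real growth = 75743.90/72920.97 − 1 = 0.0387.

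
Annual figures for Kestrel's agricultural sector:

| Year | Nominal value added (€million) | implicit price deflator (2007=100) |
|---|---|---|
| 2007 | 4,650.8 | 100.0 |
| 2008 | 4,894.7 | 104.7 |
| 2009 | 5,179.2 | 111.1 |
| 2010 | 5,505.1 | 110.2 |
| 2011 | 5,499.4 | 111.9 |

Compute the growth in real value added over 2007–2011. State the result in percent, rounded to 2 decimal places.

Real value added 2007 = 4650.8/1.000 = 4650.80.
Real value added 2011 = 5499.4/1.119 = 4914.57.
Change = 4914.57/4650.80 − 1 = 0.0567.

5.67%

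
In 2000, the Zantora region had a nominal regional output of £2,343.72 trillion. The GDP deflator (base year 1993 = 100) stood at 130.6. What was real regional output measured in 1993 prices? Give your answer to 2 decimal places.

£1,794.58 trillion

Real regional output = Nominal / (GDP deflator/100) = 2343.72 / 1.306 = 1794.58.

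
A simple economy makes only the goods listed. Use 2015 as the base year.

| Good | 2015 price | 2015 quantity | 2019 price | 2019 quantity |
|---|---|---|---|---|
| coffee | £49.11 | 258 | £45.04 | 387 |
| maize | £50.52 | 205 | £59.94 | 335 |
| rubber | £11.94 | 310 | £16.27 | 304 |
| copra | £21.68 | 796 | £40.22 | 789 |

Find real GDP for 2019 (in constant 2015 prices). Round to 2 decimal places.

Real GDP 2019 = Σ (p_2015 × q_2019) = 49.11·387 + 50.52·335 + 11.94·304 + 21.68·789 = 56665.05.

£56665.05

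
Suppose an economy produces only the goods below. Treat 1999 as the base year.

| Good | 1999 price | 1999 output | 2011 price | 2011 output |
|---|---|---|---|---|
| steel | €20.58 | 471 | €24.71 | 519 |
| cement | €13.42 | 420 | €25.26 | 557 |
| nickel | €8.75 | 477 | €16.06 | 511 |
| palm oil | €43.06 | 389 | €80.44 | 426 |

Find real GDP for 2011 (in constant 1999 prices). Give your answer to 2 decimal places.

Real GDP 2011 = Σ (p_1999 × q_2011) = 20.58·519 + 13.42·557 + 8.75·511 + 43.06·426 = 40970.77.

€40970.77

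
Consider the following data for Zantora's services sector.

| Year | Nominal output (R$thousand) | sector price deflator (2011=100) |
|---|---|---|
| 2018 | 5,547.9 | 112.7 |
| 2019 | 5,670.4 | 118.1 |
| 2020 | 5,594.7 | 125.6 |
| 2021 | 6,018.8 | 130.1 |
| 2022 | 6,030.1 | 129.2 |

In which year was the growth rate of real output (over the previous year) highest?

2019: real = 5670.4/1.181 = 4801.35; growth vs 2018 (4922.72) = -2.47%.
2020: real = 5594.7/1.256 = 4454.38; growth vs 2019 (4801.35) = -7.23%.
2021: real = 6018.8/1.301 = 4626.29; growth vs 2020 (4454.38) = 3.86%.
2022: real = 6030.1/1.292 = 4667.26; growth vs 2021 (4626.29) = 0.89%.

2021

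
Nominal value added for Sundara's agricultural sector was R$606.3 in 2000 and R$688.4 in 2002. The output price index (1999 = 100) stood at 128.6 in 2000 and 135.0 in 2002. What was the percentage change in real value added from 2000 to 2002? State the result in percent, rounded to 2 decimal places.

8.16%

Real value added 2000 = 606.3 / 1.286 = 471.46.
Real value added 2002 = 688.4 / 1.350 = 509.93.
Real growth = 509.93 / 471.46 − 1 = 0.0816.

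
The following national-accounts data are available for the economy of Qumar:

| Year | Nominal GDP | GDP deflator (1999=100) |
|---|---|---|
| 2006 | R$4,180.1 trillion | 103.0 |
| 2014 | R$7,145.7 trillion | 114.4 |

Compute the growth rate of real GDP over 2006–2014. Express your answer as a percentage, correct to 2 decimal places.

53.91%

Real GDP 2006 = 4180.1 / 1.030 = 4058.35.
Real GDP 2014 = 7145.7 / 1.144 = 6246.24.
Real growth = 6246.24 / 4058.35 − 1 = 0.5391.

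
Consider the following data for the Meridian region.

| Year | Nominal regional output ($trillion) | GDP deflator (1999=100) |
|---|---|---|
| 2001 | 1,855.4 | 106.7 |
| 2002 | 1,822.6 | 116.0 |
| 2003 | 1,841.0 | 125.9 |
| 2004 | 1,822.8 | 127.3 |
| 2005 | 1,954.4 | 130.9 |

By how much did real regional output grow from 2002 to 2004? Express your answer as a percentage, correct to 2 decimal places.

-8.87%

Real regional output 2002 = 1822.6/1.160 = 1571.21.
Real regional output 2004 = 1822.8/1.273 = 1431.89.
Change = 1431.89/1571.21 − 1 = -0.0887.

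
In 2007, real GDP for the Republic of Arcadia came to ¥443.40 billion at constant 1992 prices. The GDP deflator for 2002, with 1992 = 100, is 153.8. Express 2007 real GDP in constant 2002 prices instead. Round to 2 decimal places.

Real GDP in 2002 prices = Real GDP in 1992 prices × (P_2002/P_1992) = 443.40 × 1.538 = 681.95.

¥681.95 billion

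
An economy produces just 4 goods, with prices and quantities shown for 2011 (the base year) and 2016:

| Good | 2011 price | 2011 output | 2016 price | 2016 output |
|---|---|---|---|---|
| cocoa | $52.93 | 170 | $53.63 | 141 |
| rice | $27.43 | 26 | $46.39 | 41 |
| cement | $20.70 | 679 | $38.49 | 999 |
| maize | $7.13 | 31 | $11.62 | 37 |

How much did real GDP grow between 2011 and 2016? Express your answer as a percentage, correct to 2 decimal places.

Real GDP 2011 = Nominal GDP 2011 = 52.93·170 + 27.43·26 + 20.70·679 + 7.13·31 = 23987.61.
Real GDP 2016 (at 2011 prices) = 52.93·141 + 27.43·41 + 20.70·999 + 7.13·37 = 29530.87.
Real growth = 29530.87/23987.61 − 1 = 0.2311.

23.11%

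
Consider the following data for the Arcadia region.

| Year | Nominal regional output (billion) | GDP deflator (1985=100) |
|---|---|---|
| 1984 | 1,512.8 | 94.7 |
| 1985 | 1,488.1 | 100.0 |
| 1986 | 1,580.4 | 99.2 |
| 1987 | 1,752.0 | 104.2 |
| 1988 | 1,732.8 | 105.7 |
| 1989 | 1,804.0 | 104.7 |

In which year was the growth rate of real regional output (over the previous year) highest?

1986

1985: real = 1488.1/1.000 = 1488.10; growth vs 1984 (1597.47) = -6.85%.
1986: real = 1580.4/0.992 = 1593.15; growth vs 1985 (1488.10) = 7.06%.
1987: real = 1752.0/1.042 = 1681.38; growth vs 1986 (1593.15) = 5.54%.
1988: real = 1732.8/1.057 = 1639.36; growth vs 1987 (1681.38) = -2.50%.
1989: real = 1804.0/1.047 = 1723.02; growth vs 1988 (1639.36) = 5.10%.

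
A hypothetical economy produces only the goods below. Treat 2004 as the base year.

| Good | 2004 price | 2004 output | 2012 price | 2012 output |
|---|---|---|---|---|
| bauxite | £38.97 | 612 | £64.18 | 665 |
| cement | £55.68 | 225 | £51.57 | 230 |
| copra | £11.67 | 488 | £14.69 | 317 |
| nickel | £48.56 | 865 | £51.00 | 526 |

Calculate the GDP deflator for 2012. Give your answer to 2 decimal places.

Nominal GDP 2012 = 64.18·665 + 51.57·230 + 14.69·317 + 51.00·526 = 86023.53.
Real GDP 2012 (at 2004 prices) = 38.97·665 + 55.68·230 + 11.67·317 + 48.56·526 = 67963.40.
Deflator = Nominal/Real × 100 = 86023.53/67963.40 × 100 = 126.573.

126.57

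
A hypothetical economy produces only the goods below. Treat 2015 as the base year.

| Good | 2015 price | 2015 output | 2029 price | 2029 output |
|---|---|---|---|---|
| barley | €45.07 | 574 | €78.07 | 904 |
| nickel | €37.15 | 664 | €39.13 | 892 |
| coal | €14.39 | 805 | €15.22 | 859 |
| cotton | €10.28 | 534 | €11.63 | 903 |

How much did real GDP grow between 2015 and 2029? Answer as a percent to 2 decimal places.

Real GDP 2015 = Nominal GDP 2015 = 45.07·574 + 37.15·664 + 14.39·805 + 10.28·534 = 67611.25.
Real GDP 2029 (at 2015 prices) = 45.07·904 + 37.15·892 + 14.39·859 + 10.28·903 = 95524.93.
Real growth = 95524.93/67611.25 − 1 = 0.4129.

41.29%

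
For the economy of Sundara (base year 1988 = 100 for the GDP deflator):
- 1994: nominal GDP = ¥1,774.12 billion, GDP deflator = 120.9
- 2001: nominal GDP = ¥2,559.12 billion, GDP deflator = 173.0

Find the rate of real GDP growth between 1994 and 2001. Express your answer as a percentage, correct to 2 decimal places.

0.81%

Real GDP 1994 = 1774.12 / 1.209 = 1467.43.
Real GDP 2001 = 2559.12 / 1.730 = 1479.26.
Real growth = 1479.26 / 1467.43 − 1 = 0.0081.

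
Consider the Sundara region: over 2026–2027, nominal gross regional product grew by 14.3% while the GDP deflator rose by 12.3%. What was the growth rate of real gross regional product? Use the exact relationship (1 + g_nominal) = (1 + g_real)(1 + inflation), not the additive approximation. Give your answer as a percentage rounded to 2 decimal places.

(1 + g_nom) = (1 + g_real)(1 + π), so g_real = 1.1430 / 1.1230 − 1 = 0.01781.

1.78%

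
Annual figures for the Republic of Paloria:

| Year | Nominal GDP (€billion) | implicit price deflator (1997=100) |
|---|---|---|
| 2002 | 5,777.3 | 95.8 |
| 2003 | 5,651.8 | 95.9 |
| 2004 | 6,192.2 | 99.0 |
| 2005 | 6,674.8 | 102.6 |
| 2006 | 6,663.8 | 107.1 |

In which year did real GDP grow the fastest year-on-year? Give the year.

2003: real = 5651.8/0.959 = 5893.43; growth vs 2002 (6030.58) = -2.27%.
2004: real = 6192.2/0.990 = 6254.75; growth vs 2003 (5893.43) = 6.13%.
2005: real = 6674.8/1.026 = 6505.65; growth vs 2004 (6254.75) = 4.01%.
2006: real = 6663.8/1.071 = 6222.04; growth vs 2005 (6505.65) = -4.36%.

2004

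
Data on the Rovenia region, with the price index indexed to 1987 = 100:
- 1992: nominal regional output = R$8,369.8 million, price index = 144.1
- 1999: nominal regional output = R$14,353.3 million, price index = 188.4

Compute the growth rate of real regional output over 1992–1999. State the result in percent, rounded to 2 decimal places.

31.17%

Deflate each year: 1992 → 8369.8/1.441 = 5808.33; 1999 → 14353.3/1.884 = 7618.52.
So real regional output changed by 7618.52/5808.33 − 1 = 0.3117, i.e. 31.17%.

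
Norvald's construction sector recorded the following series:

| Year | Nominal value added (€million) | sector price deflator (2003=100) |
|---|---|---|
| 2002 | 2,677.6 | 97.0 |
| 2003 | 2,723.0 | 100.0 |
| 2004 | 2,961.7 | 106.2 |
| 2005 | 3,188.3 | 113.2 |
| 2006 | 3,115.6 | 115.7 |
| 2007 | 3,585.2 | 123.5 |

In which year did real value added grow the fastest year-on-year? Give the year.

2003: real = 2723.0/1.000 = 2723.00; growth vs 2002 (2760.41) = -1.36%.
2004: real = 2961.7/1.062 = 2788.79; growth vs 2003 (2723.00) = 2.42%.
2005: real = 3188.3/1.132 = 2816.52; growth vs 2004 (2788.79) = 0.99%.
2006: real = 3115.6/1.157 = 2692.83; growth vs 2005 (2816.52) = -4.39%.
2007: real = 3585.2/1.235 = 2903.00; growth vs 2006 (2692.83) = 7.80%.

2007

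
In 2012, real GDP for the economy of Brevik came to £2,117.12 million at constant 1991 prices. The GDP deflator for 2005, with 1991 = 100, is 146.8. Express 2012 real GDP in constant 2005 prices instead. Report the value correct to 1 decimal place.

Real GDP in 2005 prices = Real GDP in 1991 prices × (P_2005/P_1991) = 2117.12 × 1.468 = 3107.93.

£3,107.9 million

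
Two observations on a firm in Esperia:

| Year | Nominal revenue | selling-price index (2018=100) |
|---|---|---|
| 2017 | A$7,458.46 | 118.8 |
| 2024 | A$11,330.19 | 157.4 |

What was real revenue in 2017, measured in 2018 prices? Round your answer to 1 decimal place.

A$6,278.2

Real revenue = Nominal / (selling-price index/100) = 7458.46 / 1.188 = 6278.16.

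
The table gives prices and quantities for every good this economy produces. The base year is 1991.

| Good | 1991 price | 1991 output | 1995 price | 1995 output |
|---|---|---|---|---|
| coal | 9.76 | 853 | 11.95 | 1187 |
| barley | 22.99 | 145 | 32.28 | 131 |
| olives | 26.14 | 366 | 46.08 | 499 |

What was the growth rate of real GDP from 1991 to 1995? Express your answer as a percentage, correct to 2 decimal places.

30.22%

Real GDP 1991 = Nominal GDP 1991 = 9.76·853 + 22.99·145 + 26.14·366 = 21226.07.
Real GDP 1995 (at 1991 prices) = 9.76·1187 + 22.99·131 + 26.14·499 = 27640.67.
Real growth = 27640.67/21226.07 − 1 = 0.3022.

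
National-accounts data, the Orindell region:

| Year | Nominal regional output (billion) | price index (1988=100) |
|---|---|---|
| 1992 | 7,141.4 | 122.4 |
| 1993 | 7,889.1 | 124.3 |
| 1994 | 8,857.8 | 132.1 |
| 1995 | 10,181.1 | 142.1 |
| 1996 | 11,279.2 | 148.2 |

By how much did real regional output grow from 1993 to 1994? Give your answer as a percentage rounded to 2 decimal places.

5.65%

Real regional output 1993 = 7889.1/1.243 = 6346.82.
Real regional output 1994 = 8857.8/1.321 = 6705.37.
Change = 6705.37/6346.82 − 1 = 0.0565.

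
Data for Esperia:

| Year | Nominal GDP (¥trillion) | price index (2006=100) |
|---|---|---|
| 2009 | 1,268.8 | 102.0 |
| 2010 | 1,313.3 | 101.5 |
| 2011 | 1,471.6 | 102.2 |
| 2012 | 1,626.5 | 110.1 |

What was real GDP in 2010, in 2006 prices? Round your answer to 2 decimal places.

¥1,293.89 trillion

Real GDP 2010 = 1313.3 / 1.015 = 1293.89.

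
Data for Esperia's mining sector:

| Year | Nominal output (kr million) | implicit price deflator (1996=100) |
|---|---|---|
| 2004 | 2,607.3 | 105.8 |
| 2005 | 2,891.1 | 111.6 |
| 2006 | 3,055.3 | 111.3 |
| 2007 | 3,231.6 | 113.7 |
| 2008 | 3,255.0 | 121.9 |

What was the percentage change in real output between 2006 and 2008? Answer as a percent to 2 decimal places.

Real output 2006 = 3055.3/1.113 = 2745.10.
Real output 2008 = 3255.0/1.219 = 2670.22.
Change = 2670.22/2745.10 − 1 = -0.0273.

-2.73%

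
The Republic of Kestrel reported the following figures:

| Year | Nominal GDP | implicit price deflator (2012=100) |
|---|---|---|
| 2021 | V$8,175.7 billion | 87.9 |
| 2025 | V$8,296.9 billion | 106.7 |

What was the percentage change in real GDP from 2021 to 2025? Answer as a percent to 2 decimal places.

-16.40%

Real GDP 2021 = 8175.7 / 0.879 = 9301.14.
Real GDP 2025 = 8296.9 / 1.067 = 7775.91.
Real growth = 7775.91 / 9301.14 − 1 = -0.1640.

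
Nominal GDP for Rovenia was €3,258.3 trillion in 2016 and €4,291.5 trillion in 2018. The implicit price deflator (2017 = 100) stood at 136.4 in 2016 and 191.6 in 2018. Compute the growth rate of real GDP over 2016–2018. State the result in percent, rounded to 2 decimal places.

-6.24%

Real GDP 2016 = 3258.3 / 1.364 = 2388.78.
Real GDP 2018 = 4291.5 / 1.916 = 2239.82.
Real growth = 2239.82 / 2388.78 − 1 = -0.0624.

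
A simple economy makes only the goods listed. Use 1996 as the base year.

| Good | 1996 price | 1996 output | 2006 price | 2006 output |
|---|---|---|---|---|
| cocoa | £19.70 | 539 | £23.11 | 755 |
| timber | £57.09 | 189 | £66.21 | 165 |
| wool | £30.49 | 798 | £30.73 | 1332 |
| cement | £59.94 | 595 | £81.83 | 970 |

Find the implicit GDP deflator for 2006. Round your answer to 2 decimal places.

120.83

Nominal GDP 2006 = 23.11·755 + 66.21·165 + 30.73·1332 + 81.83·970 = 148680.16.
Real GDP 2006 (at 1996 prices) = 19.70·755 + 57.09·165 + 30.49·1332 + 59.94·970 = 123047.83.
Deflator = Nominal/Real × 100 = 148680.16/123047.83 × 100 = 120.831.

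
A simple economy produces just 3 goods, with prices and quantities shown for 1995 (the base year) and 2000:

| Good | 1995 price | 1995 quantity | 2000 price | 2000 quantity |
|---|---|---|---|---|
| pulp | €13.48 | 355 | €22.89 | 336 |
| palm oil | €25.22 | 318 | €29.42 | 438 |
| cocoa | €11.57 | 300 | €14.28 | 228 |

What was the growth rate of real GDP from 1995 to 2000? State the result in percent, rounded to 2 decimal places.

Real GDP 1995 = Nominal GDP 1995 = 13.48·355 + 25.22·318 + 11.57·300 = 16276.36.
Real GDP 2000 (at 1995 prices) = 13.48·336 + 25.22·438 + 11.57·228 = 18213.60.
Real growth = 18213.60/16276.36 − 1 = 0.1190.

11.90%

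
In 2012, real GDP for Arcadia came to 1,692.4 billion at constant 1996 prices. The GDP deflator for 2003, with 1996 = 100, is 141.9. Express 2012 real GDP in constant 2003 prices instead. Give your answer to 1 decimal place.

Real GDP in 2003 prices = Real GDP in 1996 prices × (P_2003/P_1996) = 1692.4 × 1.419 = 2401.52.

2,401.5 billion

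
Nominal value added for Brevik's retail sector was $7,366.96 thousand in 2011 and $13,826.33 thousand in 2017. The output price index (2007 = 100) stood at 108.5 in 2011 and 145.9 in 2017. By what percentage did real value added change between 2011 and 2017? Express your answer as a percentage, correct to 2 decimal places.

39.57%

Real value added 2011 = 7366.96 / 1.085 = 6789.82.
Real value added 2017 = 13826.33 / 1.459 = 9476.58.
Real growth = 9476.58 / 6789.82 − 1 = 0.3957.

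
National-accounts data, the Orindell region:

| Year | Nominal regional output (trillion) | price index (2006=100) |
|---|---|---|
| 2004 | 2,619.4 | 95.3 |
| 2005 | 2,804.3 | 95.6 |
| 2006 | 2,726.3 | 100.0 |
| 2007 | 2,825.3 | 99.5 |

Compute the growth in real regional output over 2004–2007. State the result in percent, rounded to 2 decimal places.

3.31%

Real regional output 2004 = 2619.4/0.953 = 2748.58.
Real regional output 2007 = 2825.3/0.995 = 2839.50.
Change = 2839.50/2748.58 − 1 = 0.0331.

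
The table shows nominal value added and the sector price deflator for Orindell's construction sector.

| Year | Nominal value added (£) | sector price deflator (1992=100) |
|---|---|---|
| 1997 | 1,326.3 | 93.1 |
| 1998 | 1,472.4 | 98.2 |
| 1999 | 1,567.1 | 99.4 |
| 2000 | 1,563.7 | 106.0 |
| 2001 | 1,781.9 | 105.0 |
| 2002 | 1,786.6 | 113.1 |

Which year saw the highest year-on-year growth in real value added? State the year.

2001

1998: real = 1472.4/0.982 = 1499.39; growth vs 1997 (1424.60) = 5.25%.
1999: real = 1567.1/0.994 = 1576.56; growth vs 1998 (1499.39) = 5.15%.
2000: real = 1563.7/1.060 = 1475.19; growth vs 1999 (1576.56) = -6.43%.
2001: real = 1781.9/1.050 = 1697.05; growth vs 2000 (1475.19) = 15.04%.
2002: real = 1786.6/1.131 = 1579.66; growth vs 2001 (1697.05) = -6.92%.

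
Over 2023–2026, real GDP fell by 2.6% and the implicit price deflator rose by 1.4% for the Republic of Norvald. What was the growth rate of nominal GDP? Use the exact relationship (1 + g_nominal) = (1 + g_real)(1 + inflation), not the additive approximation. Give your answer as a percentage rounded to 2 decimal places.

(1 + g_nom) = (1 + g_real)(1 + π) = 0.9740 × 1.0140 = 0.98764.

-1.24%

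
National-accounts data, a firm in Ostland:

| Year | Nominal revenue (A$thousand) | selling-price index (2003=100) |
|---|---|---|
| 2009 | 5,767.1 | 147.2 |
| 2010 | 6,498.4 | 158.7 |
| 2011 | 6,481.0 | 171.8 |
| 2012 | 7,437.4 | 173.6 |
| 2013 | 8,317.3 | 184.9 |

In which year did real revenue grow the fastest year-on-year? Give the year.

2012

2010: real = 6498.4/1.587 = 4094.77; growth vs 2009 (3917.87) = 4.52%.
2011: real = 6481.0/1.718 = 3772.41; growth vs 2010 (4094.77) = -7.87%.
2012: real = 7437.4/1.736 = 4284.22; growth vs 2011 (3772.41) = 13.57%.
2013: real = 8317.3/1.849 = 4498.27; growth vs 2012 (4284.22) = 5.00%.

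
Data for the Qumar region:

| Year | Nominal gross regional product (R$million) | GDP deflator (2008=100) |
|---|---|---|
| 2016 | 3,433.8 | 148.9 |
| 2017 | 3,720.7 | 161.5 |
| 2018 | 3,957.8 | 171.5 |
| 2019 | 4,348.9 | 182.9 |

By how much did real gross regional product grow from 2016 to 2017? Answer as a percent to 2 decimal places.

-0.10%

Real gross regional product 2016 = 3433.8/1.489 = 2306.11.
Real gross regional product 2017 = 3720.7/1.615 = 2303.84.
Change = 2303.84/2306.11 − 1 = -0.0010.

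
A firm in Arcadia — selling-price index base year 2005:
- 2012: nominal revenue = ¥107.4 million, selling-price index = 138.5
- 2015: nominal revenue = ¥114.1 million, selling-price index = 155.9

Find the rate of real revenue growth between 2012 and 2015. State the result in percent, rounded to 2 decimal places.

-5.62%

Real revenue 2012 = 107.4 / 1.385 = 77.55.
Real revenue 2015 = 114.1 / 1.559 = 73.19.
Real growth = 73.19 / 77.55 − 1 = -0.0562.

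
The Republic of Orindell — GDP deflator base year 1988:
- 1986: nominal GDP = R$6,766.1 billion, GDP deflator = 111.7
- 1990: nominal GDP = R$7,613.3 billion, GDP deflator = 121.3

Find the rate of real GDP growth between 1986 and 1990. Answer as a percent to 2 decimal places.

3.62%

Deflate each year: 1986 → 6766.1/1.117 = 6057.39; 1990 → 7613.3/1.213 = 6276.42.
So real GDP changed by 6276.42/6057.39 − 1 = 0.0362, i.e. 3.62%.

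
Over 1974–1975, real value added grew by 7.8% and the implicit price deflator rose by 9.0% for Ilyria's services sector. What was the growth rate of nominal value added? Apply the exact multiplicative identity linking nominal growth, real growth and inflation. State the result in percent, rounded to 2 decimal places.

17.50%

(1 + g_nom) = (1 + g_real)(1 + π) = 1.0780 × 1.0900 = 1.17502.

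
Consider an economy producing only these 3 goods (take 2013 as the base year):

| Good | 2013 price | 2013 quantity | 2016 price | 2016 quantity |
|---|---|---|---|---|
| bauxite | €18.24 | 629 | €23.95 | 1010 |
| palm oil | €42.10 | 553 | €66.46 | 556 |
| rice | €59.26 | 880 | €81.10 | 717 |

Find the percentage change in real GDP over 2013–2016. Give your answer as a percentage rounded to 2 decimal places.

Real GDP 2013 = Nominal GDP 2013 = 18.24·629 + 42.10·553 + 59.26·880 = 86903.06.
Real GDP 2016 (at 2013 prices) = 18.24·1010 + 42.10·556 + 59.26·717 = 84319.42.
Real growth = 84319.42/86903.06 − 1 = -0.0297.

-2.97%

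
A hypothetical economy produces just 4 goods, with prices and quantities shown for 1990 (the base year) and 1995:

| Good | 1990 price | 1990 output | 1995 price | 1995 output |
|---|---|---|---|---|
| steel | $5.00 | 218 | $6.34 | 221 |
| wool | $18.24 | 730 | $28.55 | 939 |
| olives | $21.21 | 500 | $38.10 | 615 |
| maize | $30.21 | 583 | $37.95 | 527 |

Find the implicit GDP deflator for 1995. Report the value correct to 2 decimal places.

151.79

Nominal GDP 1995 = 6.34·221 + 28.55·939 + 38.10·615 + 37.95·527 = 71640.74.
Real GDP 1995 (at 1990 prices) = 5.00·221 + 18.24·939 + 21.21·615 + 30.21·527 = 47197.18.
Deflator = Nominal/Real × 100 = 71640.74/47197.18 × 100 = 151.790.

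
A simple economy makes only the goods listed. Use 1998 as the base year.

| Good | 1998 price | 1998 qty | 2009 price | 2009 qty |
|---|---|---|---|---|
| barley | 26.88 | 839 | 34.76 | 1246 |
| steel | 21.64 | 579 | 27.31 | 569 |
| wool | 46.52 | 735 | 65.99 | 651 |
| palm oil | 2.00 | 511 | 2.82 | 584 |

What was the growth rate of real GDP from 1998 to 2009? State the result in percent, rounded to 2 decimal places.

9.90%

Real GDP 1998 = Nominal GDP 1998 = 26.88·839 + 21.64·579 + 46.52·735 + 2.00·511 = 70296.08.
Real GDP 2009 (at 1998 prices) = 26.88·1246 + 21.64·569 + 46.52·651 + 2.00·584 = 77258.16.
Real growth = 77258.16/70296.08 − 1 = 0.0990.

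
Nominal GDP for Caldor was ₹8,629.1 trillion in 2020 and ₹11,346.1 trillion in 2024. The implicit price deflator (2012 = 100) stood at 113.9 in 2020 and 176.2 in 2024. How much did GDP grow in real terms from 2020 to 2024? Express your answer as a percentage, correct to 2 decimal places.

Deflate each year: 2020 → 8629.1/1.139 = 7576.03; 2024 → 11346.1/1.762 = 6439.33.
So real GDP changed by 6439.33/7576.03 − 1 = -0.1500, i.e. -15.00%.

-15.00%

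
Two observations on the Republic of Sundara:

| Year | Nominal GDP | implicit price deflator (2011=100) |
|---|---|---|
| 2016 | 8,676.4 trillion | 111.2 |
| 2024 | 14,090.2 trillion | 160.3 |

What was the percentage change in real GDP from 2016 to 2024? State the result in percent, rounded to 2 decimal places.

Real GDP 2016 = 8676.4 / 1.112 = 7802.52.
Real GDP 2024 = 14090.2 / 1.603 = 8789.89.
Real growth = 8789.89 / 7802.52 − 1 = 0.1265.

12.65%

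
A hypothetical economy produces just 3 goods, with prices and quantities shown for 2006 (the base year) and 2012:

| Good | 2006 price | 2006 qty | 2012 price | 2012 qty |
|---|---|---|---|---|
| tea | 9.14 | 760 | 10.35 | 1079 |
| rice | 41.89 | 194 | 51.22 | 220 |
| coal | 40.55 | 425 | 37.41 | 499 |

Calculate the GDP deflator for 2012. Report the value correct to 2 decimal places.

104.56

Nominal GDP 2012 = 10.35·1079 + 51.22·220 + 37.41·499 = 41103.64.
Real GDP 2012 (at 2006 prices) = 9.14·1079 + 41.89·220 + 40.55·499 = 39312.31.
Deflator = Nominal/Real × 100 = 41103.64/39312.31 × 100 = 104.557.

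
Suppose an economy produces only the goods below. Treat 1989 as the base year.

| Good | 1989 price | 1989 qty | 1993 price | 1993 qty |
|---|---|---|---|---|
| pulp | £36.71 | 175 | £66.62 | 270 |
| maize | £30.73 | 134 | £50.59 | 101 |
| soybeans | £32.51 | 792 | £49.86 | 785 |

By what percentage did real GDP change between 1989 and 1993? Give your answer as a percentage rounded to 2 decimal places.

Real GDP 1989 = Nominal GDP 1989 = 36.71·175 + 30.73·134 + 32.51·792 = 36289.99.
Real GDP 1993 (at 1989 prices) = 36.71·270 + 30.73·101 + 32.51·785 = 38535.78.
Real growth = 38535.78/36289.99 − 1 = 0.0619.

6.19%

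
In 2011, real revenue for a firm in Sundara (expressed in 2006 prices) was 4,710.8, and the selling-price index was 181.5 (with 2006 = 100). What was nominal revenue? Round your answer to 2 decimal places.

8,550.10

Nominal revenue = Real × (selling-price index/100) = 4710.8 × 1.815 = 8550.10.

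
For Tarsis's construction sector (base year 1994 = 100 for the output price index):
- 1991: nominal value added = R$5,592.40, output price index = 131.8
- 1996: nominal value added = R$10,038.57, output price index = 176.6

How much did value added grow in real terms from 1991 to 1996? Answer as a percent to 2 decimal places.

Real value added 1991 = 5592.40 / 1.318 = 4243.10.
Real value added 1996 = 10038.57 / 1.766 = 5684.35.
Real growth = 5684.35 / 4243.10 − 1 = 0.3397.

33.97%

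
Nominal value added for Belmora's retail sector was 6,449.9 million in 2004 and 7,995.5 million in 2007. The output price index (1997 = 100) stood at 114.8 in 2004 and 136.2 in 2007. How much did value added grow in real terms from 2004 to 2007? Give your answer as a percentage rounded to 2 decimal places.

Real value added 2004 = 6449.9 / 1.148 = 5618.38.
Real value added 2007 = 7995.5 / 1.362 = 5870.41.
Real growth = 5870.41 / 5618.38 − 1 = 0.0449.

4.49%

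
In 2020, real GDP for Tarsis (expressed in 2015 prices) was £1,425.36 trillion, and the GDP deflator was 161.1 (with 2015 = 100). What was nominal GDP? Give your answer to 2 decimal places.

£2,296.25 trillion

Nominal GDP = Real × (GDP deflator/100) = 1425.36 × 1.611 = 2296.25.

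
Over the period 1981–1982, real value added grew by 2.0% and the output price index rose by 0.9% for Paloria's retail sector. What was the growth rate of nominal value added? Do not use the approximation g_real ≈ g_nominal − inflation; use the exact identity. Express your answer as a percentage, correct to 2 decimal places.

(1 + g_nom) = (1 + g_real)(1 + π) = 1.0200 × 1.0090 = 1.02918.

2.92%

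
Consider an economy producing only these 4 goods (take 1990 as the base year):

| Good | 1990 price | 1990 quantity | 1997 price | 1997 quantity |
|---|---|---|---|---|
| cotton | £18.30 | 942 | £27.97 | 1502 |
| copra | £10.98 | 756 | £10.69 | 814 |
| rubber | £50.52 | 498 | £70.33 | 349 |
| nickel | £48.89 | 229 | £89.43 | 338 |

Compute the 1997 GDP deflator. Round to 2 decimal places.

Nominal GDP 1997 = 27.97·1502 + 10.69·814 + 70.33·349 + 89.43·338 = 105485.11.
Real GDP 1997 (at 1990 prices) = 18.30·1502 + 10.98·814 + 50.52·349 + 48.89·338 = 70580.62.
Deflator = Nominal/Real × 100 = 105485.11/70580.62 × 100 = 149.453.

149.45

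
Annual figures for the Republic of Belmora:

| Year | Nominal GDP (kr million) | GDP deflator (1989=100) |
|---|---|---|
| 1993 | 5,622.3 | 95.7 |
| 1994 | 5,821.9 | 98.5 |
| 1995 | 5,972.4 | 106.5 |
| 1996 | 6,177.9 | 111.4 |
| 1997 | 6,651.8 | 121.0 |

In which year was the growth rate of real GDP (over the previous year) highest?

1994: real = 5821.9/0.985 = 5910.56; growth vs 1993 (5874.92) = 0.61%.
1995: real = 5972.4/1.065 = 5607.89; growth vs 1994 (5910.56) = -5.12%.
1996: real = 6177.9/1.114 = 5545.69; growth vs 1995 (5607.89) = -1.11%.
1997: real = 6651.8/1.210 = 5497.36; growth vs 1996 (5545.69) = -0.87%.

1994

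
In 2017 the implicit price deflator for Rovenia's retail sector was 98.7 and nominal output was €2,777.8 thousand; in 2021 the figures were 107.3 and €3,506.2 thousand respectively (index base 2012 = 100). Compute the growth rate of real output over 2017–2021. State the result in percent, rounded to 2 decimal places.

Deflate each year: 2017 → 2777.8/0.987 = 2814.39; 2021 → 3506.2/1.073 = 3267.66.
So real output changed by 3267.66/2814.39 − 1 = 0.1611, i.e. 16.11%.

16.11%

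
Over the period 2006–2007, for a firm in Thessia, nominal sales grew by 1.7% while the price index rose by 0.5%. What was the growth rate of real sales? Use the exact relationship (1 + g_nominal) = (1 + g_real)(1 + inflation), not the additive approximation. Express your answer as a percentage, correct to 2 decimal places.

1.19%

(1 + g_nom) = (1 + g_real)(1 + π), so g_real = 1.0170 / 1.0050 − 1 = 0.01194.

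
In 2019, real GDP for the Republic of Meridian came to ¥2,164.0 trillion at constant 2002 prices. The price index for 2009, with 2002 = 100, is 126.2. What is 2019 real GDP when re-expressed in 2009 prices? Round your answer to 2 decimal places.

Real GDP in 2009 prices = Real GDP in 2002 prices × (P_2009/P_2002) = 2164.0 × 1.262 = 2730.97.

¥2,730.97 trillion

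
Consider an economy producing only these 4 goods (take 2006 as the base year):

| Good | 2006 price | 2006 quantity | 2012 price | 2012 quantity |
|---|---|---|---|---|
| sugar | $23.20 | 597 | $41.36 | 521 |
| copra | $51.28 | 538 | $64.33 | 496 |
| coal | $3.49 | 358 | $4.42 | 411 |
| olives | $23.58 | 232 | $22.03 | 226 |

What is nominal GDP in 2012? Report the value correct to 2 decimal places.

$60251.64

Nominal GDP 2012 = Σ (p_2012 × q_2012) = 41.36·521 + 64.33·496 + 4.42·411 + 22.03·226 = 60251.64.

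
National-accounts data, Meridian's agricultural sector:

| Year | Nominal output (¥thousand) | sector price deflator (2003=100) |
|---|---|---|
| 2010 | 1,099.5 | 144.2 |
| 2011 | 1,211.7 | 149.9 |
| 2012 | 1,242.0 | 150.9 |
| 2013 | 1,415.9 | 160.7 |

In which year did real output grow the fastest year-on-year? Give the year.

2013

2011: real = 1211.7/1.499 = 808.34; growth vs 2010 (762.48) = 6.01%.
2012: real = 1242.0/1.509 = 823.06; growth vs 2011 (808.34) = 1.82%.
2013: real = 1415.9/1.607 = 881.08; growth vs 2012 (823.06) = 7.05%.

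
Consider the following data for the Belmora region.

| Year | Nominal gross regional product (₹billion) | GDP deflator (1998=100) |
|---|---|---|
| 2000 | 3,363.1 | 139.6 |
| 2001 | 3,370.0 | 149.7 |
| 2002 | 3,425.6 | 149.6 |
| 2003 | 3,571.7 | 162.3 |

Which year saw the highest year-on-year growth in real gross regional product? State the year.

2001: real = 3370.0/1.497 = 2251.17; growth vs 2000 (2409.10) = -6.56%.
2002: real = 3425.6/1.496 = 2289.84; growth vs 2001 (2251.17) = 1.72%.
2003: real = 3571.7/1.623 = 2200.68; growth vs 2002 (2289.84) = -3.89%.

2002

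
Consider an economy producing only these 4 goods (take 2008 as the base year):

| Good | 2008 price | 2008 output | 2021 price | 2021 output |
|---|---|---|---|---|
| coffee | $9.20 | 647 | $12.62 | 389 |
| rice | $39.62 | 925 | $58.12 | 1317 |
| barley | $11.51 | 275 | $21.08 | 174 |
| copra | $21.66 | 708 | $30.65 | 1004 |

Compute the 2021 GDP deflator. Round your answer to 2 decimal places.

Nominal GDP 2021 = 12.62·389 + 58.12·1317 + 21.08·174 + 30.65·1004 = 115893.74.
Real GDP 2021 (at 2008 prices) = 9.20·389 + 39.62·1317 + 11.51·174 + 21.66·1004 = 79507.72.
Deflator = Nominal/Real × 100 = 115893.74/79507.72 × 100 = 145.764.

145.76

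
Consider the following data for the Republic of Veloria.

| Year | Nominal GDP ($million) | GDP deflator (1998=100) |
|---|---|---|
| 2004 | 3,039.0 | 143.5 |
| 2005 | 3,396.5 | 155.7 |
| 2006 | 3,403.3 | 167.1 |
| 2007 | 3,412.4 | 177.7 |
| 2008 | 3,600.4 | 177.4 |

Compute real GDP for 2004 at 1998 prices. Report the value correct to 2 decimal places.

$2,117.77 million

Real GDP 2004 = 3039.0 / 1.435 = 2117.77.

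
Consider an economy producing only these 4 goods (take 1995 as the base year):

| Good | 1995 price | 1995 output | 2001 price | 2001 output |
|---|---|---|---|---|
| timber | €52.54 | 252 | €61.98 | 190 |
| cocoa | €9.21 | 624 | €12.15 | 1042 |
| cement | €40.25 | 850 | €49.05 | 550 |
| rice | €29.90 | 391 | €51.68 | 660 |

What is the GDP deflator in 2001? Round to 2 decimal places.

139.17

Nominal GDP 2001 = 61.98·190 + 12.15·1042 + 49.05·550 + 51.68·660 = 85522.80.
Real GDP 2001 (at 1995 prices) = 52.54·190 + 9.21·1042 + 40.25·550 + 29.90·660 = 61450.92.
Deflator = Nominal/Real × 100 = 85522.80/61450.92 × 100 = 139.173.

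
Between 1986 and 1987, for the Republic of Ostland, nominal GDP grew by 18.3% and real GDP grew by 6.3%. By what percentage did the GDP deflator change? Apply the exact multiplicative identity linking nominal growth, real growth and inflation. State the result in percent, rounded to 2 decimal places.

(1 + g_nom) = (1 + g_real)(1 + π), so π = 1.1830 / 1.0630 − 1 = 0.11289.

11.29%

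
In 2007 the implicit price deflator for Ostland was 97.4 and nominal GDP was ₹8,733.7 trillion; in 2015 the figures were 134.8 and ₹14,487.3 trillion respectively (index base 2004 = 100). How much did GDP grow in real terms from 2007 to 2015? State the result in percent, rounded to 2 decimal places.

Real GDP 2007 = 8733.7 / 0.974 = 8966.84.
Real GDP 2015 = 14487.3 / 1.348 = 10747.26.
Real growth = 10747.26 / 8966.84 − 1 = 0.1986.

19.86%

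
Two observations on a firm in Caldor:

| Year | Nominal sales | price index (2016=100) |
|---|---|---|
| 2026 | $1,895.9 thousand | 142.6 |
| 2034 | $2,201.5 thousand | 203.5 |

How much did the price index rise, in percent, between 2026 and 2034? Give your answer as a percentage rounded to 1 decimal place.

42.7%

Price-level change = 203.5 / 142.6 − 1 = 0.4271.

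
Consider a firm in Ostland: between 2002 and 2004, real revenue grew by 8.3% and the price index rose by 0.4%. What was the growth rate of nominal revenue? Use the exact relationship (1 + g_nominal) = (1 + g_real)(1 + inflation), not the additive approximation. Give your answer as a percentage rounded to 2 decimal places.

8.73%

(1 + g_nom) = (1 + g_real)(1 + π) = 1.0830 × 1.0040 = 1.08733.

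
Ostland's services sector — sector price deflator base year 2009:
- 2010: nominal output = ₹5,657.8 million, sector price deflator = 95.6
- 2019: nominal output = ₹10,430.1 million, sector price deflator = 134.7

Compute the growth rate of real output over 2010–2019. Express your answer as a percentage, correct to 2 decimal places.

Real output 2010 = 5657.8 / 0.956 = 5918.20.
Real output 2019 = 10430.1 / 1.347 = 7743.21.
Real growth = 7743.21 / 5918.20 − 1 = 0.3084.

30.84%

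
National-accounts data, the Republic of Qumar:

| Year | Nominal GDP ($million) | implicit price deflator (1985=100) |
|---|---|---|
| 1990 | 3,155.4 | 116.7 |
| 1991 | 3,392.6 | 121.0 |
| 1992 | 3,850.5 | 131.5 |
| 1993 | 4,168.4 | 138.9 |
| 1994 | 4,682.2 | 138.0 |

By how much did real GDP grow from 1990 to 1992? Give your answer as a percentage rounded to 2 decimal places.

Real GDP 1990 = 3155.4/1.167 = 2703.86.
Real GDP 1992 = 3850.5/1.315 = 2928.14.
Change = 2928.14/2703.86 − 1 = 0.0829.

8.29%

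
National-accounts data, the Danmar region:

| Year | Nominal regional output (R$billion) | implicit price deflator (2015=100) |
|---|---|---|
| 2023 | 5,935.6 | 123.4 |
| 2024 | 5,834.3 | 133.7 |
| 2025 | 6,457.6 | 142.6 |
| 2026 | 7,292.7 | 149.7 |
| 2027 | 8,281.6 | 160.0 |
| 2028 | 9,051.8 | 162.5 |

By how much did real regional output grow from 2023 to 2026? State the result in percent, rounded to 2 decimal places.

Real regional output 2023 = 5935.6/1.234 = 4810.05.
Real regional output 2026 = 7292.7/1.497 = 4871.54.
Change = 4871.54/4810.05 − 1 = 0.0128.

1.28%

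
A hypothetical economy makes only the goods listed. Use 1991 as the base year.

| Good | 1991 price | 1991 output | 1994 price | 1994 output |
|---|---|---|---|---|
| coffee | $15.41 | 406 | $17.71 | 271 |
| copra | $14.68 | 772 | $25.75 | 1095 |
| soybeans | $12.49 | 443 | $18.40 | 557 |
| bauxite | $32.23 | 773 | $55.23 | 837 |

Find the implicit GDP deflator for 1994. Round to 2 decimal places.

165.13

Nominal GDP 1994 = 17.71·271 + 25.75·1095 + 18.40·557 + 55.23·837 = 89471.97.
Real GDP 1994 (at 1991 prices) = 15.41·271 + 14.68·1095 + 12.49·557 + 32.23·837 = 54184.15.
Deflator = Nominal/Real × 100 = 89471.97/54184.15 × 100 = 165.126.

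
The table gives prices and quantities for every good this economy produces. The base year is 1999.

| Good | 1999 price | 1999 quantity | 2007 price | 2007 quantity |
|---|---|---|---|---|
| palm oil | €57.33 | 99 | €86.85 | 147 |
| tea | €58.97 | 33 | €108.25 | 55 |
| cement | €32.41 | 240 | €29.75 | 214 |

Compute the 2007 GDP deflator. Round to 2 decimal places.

134.83

Nominal GDP 2007 = 86.85·147 + 108.25·55 + 29.75·214 = 25087.20.
Real GDP 2007 (at 1999 prices) = 57.33·147 + 58.97·55 + 32.41·214 = 18606.60.
Deflator = Nominal/Real × 100 = 25087.20/18606.60 × 100 = 134.830.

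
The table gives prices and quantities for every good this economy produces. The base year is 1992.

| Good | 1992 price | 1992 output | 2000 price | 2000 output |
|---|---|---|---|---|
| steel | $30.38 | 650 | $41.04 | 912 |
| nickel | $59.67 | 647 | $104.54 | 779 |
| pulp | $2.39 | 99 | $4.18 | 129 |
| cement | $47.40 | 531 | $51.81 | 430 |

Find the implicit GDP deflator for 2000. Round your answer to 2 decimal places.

149.33

Nominal GDP 2000 = 41.04·912 + 104.54·779 + 4.18·129 + 51.81·430 = 141682.66.
Real GDP 2000 (at 1992 prices) = 30.38·912 + 59.67·779 + 2.39·129 + 47.40·430 = 94879.80.
Deflator = Nominal/Real × 100 = 141682.66/94879.80 × 100 = 149.329.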